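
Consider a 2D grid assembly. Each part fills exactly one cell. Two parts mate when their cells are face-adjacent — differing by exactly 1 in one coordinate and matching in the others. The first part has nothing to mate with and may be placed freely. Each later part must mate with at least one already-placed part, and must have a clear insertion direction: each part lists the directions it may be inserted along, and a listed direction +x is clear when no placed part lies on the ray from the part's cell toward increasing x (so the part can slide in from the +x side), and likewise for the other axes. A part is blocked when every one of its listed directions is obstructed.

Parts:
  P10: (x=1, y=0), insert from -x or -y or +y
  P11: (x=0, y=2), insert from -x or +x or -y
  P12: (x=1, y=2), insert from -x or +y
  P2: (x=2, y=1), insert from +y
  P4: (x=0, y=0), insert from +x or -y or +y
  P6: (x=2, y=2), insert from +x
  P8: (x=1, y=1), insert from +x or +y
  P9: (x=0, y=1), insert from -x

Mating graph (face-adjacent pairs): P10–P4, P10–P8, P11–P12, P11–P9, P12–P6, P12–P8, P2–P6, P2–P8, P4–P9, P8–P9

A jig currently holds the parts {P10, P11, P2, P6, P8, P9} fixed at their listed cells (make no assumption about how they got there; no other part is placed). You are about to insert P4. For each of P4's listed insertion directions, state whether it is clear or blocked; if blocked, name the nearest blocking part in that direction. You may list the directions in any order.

+x: blocked by P10; +y: blocked by P9; -y: clear

+x: nearest on ray is P10@(1, 0) ⇒ blocked
-y: ray from P4(0, 0) has no placed part ⇒ clear
+y: nearest on ray is P9@(0, 1) ⇒ blocked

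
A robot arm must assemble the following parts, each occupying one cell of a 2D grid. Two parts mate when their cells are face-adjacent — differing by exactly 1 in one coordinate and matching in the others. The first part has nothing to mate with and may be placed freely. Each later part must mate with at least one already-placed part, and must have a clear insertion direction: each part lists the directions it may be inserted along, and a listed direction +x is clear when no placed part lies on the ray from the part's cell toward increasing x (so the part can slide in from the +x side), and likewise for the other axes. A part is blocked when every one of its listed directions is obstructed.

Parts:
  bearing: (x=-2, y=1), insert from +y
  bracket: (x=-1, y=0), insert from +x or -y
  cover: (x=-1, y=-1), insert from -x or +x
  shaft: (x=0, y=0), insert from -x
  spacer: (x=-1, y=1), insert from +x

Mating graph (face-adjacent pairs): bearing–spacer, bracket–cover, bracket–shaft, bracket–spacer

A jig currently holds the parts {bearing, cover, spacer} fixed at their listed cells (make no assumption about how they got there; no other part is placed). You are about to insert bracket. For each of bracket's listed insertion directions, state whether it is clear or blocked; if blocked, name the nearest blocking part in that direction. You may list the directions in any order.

+x: ray from bracket(-1, 0) has no placed part ⇒ clear
-y: nearest on ray is cover@(-1, -1) ⇒ blocked

+x: clear; -y: blocked by cover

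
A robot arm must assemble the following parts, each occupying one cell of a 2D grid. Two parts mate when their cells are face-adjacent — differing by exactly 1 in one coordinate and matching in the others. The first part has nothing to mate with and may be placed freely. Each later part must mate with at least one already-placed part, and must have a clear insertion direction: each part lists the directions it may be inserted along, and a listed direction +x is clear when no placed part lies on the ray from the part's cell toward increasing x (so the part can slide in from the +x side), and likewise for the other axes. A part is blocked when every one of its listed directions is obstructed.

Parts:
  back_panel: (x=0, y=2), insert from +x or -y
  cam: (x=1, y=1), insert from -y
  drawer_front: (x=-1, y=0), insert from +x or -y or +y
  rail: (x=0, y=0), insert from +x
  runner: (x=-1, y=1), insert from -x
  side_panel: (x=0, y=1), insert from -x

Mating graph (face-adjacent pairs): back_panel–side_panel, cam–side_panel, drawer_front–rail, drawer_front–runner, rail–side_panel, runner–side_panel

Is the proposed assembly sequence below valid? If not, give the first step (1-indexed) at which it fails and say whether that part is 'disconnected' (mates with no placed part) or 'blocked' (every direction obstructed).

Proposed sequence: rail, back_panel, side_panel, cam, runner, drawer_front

1. rail@(0, 0) [+x clear] — {rail}
2. back_panel@(0, 2) — no placed neighbour ⇒ disconnected

Invalid at step 2 (disconnected)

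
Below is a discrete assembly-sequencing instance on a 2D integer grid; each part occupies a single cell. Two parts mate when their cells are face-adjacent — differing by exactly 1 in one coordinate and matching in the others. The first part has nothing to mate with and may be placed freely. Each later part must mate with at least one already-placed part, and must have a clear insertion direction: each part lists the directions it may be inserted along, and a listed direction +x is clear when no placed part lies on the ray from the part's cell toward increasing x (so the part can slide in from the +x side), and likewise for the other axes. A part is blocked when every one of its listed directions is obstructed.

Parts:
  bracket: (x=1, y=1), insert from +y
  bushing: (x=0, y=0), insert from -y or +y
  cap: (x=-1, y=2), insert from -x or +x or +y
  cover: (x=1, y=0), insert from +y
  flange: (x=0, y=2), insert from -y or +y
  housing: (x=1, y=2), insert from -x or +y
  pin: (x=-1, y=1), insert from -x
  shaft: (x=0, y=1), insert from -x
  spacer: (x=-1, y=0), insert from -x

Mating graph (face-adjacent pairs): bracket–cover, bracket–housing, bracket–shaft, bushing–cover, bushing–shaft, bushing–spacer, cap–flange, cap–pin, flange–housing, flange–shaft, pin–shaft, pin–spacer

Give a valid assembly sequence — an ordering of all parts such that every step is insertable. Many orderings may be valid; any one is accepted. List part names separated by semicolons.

1. cover@(1, 0) [+y clear] — {cover}
2. bushing@(0, 0) [-y clear] — {bushing, cover}
3. spacer@(-1, 0) [-x clear] — {bushing, cover, spacer}
4. shaft@(0, 1) [-x clear] — {bushing, cover, shaft, spacer}
5. pin@(-1, 1) [-x clear] — {bushing, cover, pin, shaft, spacer}
6. flange@(0, 2) [+y clear] — {bushing, cover, flange, pin, shaft, spacer}
7. bracket@(1, 1) [+y clear] — {bracket, bushing, cover, flange, pin, shaft, spacer}
8. housing@(1, 2) [+y clear] — {bracket, bushing, cover, flange, housing, pin, shaft, spacer}
9. cap@(-1, 2) [-x clear] — {bracket, bushing, cap, cover, flange, housing, pin, shaft, spacer}

cover; bushing; spacer; shaft; pin; flange; bracket; housing; cap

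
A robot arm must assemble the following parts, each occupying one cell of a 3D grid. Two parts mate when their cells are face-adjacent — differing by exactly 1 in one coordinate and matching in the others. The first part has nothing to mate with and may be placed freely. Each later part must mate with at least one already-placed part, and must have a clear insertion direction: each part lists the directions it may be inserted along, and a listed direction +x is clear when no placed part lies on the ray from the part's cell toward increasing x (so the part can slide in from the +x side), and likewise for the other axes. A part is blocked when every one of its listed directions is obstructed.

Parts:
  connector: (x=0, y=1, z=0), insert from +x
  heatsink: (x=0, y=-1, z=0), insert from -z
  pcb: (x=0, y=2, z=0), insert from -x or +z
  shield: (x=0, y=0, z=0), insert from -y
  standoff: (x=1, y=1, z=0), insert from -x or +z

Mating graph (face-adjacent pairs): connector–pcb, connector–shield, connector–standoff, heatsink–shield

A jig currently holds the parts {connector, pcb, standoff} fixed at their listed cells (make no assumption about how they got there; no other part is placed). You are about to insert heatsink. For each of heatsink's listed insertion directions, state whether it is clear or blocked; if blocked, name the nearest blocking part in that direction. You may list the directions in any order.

-z: clear

-z: ray from heatsink(0, -1, 0) has no placed part ⇒ clear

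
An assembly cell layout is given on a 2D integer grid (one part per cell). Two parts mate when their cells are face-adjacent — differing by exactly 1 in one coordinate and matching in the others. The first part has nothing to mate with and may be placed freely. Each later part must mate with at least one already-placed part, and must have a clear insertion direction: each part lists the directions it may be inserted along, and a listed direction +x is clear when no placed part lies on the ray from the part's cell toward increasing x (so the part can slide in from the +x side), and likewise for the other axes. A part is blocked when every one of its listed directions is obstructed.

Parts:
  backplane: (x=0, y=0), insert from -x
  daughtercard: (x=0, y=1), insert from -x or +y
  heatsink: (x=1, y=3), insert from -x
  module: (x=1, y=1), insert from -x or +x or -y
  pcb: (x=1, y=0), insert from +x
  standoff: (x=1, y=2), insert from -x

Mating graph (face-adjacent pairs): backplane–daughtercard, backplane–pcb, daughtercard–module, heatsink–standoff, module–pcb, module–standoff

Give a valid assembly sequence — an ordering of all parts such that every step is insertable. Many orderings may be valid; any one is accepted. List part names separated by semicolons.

1. module@(1, 1) [-x clear] — {module}
2. standoff@(1, 2) [-x clear] — {module, standoff}
3. heatsink@(1, 3) [-x clear] — {heatsink, module, standoff}
4. pcb@(1, 0) [+x clear] — {heatsink, module, pcb, standoff}
5. daughtercard@(0, 1) [-x clear] — {daughtercard, heatsink, module, pcb, standoff}
6. backplane@(0, 0) [-x clear] — {backplane, daughtercard, heatsink, module, pcb, standoff}

module; standoff; heatsink; pcb; daughtercard; backplane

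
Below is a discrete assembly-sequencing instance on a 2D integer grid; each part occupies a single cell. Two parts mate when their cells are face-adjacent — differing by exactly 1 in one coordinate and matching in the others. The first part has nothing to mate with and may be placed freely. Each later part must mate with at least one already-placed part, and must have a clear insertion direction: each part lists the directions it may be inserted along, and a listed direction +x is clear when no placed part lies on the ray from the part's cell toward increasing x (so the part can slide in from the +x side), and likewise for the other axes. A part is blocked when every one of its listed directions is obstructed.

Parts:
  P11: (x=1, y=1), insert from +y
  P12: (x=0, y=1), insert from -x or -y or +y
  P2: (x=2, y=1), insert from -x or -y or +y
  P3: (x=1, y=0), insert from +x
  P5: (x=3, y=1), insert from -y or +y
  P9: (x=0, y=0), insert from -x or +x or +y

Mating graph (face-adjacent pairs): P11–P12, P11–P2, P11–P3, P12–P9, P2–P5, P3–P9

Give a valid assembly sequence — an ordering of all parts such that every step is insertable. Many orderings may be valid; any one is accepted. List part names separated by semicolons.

P2; P11; P5; P3; P12; P9

1. P2@(2, 1) [-x clear] — {P2}
2. P11@(1, 1) [+y clear] — {P11, P2}
3. P5@(3, 1) [-y clear] — {P11, P2, P5}
4. P3@(1, 0) [+x clear] — {P11, P2, P3, P5}
5. P12@(0, 1) [-x clear] — {P11, P12, P2, P3, P5}
6. P9@(0, 0) [-x clear] — {P11, P12, P2, P3, P5, P9}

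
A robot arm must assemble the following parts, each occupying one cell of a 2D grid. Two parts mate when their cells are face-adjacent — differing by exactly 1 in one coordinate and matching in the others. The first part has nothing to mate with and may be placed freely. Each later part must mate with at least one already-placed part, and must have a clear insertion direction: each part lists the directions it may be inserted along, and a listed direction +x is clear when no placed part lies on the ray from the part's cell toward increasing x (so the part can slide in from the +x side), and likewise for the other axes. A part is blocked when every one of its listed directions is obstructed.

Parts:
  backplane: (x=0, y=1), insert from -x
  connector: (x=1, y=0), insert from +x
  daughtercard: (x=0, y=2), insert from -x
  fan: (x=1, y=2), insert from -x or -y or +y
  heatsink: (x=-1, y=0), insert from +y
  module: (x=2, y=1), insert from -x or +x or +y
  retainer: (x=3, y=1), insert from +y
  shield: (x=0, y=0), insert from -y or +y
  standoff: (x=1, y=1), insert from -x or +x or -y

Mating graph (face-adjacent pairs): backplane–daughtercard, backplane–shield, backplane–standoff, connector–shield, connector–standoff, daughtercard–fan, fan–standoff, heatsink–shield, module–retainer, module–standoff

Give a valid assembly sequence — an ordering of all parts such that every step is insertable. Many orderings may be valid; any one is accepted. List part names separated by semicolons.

heatsink; shield; backplane; daughtercard; fan; connector; standoff; module; retainer

1. heatsink@(-1, 0) [+y clear] — {heatsink}
2. shield@(0, 0) [-y clear] — {heatsink, shield}
3. backplane@(0, 1) [-x clear] — {backplane, heatsink, shield}
4. daughtercard@(0, 2) [-x clear] — {backplane, daughtercard, heatsink, shield}
5. fan@(1, 2) [-y clear] — {backplane, daughtercard, fan, heatsink, shield}
6. connector@(1, 0) [+x clear] — {backplane, connector, daughtercard, fan, heatsink, shield}
7. standoff@(1, 1) [+x clear] — {backplane, connector, daughtercard, fan, heatsink, shield, standoff}
8. module@(2, 1) [+x clear] — {backplane, connector, daughtercard, fan, heatsink, module, shield, standoff}
9. retainer@(3, 1) [+y clear] — {backplane, connector, daughtercard, fan, heatsink, module, retainer, shield, standoff}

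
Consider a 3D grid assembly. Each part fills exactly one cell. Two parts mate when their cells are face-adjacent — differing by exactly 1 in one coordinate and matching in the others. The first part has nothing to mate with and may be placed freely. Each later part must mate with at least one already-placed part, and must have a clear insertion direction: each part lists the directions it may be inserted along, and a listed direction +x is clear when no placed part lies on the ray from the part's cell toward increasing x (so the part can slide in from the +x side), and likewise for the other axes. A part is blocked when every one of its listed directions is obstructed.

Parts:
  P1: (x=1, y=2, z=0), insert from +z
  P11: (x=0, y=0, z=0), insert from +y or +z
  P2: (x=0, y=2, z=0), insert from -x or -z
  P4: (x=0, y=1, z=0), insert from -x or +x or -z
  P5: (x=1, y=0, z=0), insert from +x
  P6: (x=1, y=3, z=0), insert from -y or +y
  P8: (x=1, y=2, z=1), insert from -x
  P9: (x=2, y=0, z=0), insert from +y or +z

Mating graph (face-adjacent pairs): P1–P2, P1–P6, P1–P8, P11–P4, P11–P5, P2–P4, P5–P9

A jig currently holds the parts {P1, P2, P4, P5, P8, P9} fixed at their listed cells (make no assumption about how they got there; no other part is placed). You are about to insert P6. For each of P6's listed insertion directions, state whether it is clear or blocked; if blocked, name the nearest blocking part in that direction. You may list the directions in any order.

-y: nearest on ray is P1@(1, 2, 0) ⇒ blocked
+y: ray from P6(1, 3, 0) has no placed part ⇒ clear

+y: clear; -y: blocked by P1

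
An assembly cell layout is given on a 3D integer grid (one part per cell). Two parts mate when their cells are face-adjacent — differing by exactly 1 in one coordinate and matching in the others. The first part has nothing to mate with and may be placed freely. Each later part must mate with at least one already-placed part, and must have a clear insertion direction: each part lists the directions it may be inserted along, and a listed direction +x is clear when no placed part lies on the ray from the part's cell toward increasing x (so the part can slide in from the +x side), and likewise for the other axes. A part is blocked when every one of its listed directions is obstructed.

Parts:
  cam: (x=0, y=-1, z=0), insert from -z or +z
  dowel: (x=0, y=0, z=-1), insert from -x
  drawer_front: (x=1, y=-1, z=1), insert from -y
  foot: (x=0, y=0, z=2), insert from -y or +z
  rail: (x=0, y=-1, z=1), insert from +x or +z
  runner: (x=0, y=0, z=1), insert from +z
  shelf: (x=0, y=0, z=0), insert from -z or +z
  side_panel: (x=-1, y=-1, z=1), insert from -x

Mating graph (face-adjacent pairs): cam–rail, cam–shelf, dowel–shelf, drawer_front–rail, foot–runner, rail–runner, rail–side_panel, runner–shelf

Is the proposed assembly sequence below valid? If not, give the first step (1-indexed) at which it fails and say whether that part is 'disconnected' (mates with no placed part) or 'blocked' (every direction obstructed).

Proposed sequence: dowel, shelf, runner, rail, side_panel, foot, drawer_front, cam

Valid

1. dowel@(0, 0, -1) [-x clear] — {dowel}
2. shelf@(0, 0, 0) [+z clear] — {dowel, shelf}
3. runner@(0, 0, 1) [+z clear] — {dowel, runner, shelf}
4. rail@(0, -1, 1) [+x clear] — {dowel, rail, runner, shelf}
5. side_panel@(-1, -1, 1) [-x clear] — {dowel, rail, runner, shelf, side_panel}
6. foot@(0, 0, 2) [-y clear] — {dowel, foot, rail, runner, shelf, side_panel}
7. drawer_front@(1, -1, 1) [-y clear] — {dowel, drawer_front, foot, rail, runner, shelf, side_panel}
8. cam@(0, -1, 0) [-z clear] — {cam, dowel, drawer_front, foot, rail, runner, shelf, side_panel}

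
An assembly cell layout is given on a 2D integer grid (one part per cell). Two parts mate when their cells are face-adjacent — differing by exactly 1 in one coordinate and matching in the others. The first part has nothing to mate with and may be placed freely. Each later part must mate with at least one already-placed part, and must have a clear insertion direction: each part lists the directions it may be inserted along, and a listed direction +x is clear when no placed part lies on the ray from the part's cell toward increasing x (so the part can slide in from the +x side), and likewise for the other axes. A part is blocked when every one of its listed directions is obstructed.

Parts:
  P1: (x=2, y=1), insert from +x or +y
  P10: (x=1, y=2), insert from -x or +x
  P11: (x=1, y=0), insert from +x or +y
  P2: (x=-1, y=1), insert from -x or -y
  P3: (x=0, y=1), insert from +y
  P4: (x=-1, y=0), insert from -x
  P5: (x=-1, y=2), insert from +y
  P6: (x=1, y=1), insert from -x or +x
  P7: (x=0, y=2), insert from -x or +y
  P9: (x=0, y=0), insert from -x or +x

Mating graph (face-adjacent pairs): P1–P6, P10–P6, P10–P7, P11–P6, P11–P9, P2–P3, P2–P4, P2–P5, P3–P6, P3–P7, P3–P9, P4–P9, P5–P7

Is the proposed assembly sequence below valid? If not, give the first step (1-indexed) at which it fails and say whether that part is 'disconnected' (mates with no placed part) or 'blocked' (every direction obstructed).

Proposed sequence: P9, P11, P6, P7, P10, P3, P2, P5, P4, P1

Invalid at step 4 (disconnected)

1. P9@(0, 0) [-x clear] — {P9}
2. P11@(1, 0) [+x clear] — {P11, P9}
3. P6@(1, 1) [-x clear] — {P11, P6, P9}
4. P7@(0, 2) — no placed neighbour ⇒ disconnected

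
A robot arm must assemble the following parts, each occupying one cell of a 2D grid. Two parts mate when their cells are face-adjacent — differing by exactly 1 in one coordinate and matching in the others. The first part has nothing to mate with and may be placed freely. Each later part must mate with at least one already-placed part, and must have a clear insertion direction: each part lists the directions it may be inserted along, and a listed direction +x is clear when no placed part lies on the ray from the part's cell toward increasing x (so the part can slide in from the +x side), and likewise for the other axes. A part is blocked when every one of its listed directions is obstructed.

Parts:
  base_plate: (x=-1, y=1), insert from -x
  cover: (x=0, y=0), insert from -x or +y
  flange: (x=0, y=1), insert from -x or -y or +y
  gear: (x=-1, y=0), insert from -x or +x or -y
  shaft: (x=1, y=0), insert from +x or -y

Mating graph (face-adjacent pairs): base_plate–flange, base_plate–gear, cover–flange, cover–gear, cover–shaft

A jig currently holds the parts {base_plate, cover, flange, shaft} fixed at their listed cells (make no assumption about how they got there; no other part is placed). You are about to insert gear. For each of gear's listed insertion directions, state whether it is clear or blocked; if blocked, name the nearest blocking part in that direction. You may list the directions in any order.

+x: blocked by cover; -x: clear; -y: clear

-x: ray from gear(-1, 0) has no placed part ⇒ clear
+x: nearest on ray is cover@(0, 0) ⇒ blocked
-y: ray from gear(-1, 0) has no placed part ⇒ clear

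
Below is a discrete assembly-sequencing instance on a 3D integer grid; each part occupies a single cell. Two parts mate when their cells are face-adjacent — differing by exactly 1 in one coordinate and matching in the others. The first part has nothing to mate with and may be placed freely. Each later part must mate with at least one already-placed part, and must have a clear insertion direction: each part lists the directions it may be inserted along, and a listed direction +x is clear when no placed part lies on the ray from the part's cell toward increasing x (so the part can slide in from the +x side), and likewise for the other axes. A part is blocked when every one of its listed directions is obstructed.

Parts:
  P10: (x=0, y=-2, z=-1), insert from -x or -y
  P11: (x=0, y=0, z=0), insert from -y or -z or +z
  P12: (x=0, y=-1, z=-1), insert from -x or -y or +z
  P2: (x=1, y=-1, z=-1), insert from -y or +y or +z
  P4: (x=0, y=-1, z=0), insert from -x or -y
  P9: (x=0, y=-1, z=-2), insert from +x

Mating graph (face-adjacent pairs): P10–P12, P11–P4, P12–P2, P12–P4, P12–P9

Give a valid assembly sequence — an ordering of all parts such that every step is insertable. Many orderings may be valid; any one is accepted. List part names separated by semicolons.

1. P11@(0, 0, 0) [-y clear] — {P11}
2. P4@(0, -1, 0) [-x clear] — {P11, P4}
3. P12@(0, -1, -1) [-x clear] — {P11, P12, P4}
4. P2@(1, -1, -1) [-y clear] — {P11, P12, P2, P4}
5. P9@(0, -1, -2) [+x clear] — {P11, P12, P2, P4, P9}
6. P10@(0, -2, -1) [-x clear] — {P10, P11, P12, P2, P4, P9}

P11; P4; P12; P2; P9; P10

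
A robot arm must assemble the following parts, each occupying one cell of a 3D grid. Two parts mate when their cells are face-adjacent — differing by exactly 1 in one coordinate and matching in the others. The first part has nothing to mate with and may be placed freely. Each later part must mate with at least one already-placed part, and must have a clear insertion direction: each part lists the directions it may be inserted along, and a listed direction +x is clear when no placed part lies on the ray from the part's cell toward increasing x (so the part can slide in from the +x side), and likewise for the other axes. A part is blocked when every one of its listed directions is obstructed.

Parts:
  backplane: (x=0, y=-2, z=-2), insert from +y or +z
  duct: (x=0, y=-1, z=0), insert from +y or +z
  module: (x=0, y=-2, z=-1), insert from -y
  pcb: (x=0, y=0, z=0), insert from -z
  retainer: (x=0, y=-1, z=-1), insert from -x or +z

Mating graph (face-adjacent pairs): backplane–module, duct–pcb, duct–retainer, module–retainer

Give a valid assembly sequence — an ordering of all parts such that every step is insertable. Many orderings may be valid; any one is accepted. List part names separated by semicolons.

retainer; module; backplane; duct; pcb

1. retainer@(0, -1, -1) [-x clear] — {retainer}
2. module@(0, -2, -1) [-y clear] — {module, retainer}
3. backplane@(0, -2, -2) [+y clear] — {backplane, module, retainer}
4. duct@(0, -1, 0) [+y clear] — {backplane, duct, module, retainer}
5. pcb@(0, 0, 0) [-z clear] — {backplane, duct, module, pcb, retainer}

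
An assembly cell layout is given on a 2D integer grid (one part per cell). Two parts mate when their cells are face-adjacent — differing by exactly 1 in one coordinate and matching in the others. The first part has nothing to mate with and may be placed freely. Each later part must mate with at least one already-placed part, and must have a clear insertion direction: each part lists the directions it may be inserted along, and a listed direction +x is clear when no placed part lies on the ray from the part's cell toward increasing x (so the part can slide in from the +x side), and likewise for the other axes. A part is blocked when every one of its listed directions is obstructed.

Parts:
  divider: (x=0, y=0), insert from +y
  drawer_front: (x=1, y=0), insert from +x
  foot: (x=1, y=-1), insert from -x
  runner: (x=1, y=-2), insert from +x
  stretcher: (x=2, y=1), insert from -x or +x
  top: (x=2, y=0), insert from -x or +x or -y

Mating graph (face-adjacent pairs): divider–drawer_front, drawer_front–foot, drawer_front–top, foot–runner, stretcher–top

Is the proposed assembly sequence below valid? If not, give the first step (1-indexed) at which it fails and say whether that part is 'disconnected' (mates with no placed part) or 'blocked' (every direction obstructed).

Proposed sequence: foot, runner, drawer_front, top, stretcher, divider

Valid

1. foot@(1, -1) [-x clear] — {foot}
2. runner@(1, -2) [+x clear] — {foot, runner}
3. drawer_front@(1, 0) [+x clear] — {drawer_front, foot, runner}
4. top@(2, 0) [+x clear] — {drawer_front, foot, runner, top}
5. stretcher@(2, 1) [-x clear] — {drawer_front, foot, runner, stretcher, top}
6. divider@(0, 0) [+y clear] — {divider, drawer_front, foot, runner, stretcher, top}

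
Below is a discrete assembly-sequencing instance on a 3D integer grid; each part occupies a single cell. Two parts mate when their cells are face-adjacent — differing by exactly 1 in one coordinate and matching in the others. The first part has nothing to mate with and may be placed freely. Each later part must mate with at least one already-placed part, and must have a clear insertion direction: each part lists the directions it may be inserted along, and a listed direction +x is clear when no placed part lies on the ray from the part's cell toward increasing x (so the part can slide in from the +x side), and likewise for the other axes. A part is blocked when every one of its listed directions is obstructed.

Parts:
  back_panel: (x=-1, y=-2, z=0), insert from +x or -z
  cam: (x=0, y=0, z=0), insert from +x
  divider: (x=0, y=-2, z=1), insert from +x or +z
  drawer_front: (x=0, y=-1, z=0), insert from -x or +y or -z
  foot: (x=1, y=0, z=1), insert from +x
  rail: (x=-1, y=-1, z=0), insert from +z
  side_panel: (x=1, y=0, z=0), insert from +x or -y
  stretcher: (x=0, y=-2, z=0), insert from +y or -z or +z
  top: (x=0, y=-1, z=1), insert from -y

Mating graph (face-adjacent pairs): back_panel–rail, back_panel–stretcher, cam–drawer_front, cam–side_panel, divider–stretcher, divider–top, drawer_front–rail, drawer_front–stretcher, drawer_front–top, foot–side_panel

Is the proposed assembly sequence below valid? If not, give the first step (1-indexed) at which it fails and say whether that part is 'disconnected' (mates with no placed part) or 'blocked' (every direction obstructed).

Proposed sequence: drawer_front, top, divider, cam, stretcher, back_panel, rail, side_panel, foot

1. drawer_front@(0, -1, 0) [-x clear] — {drawer_front}
2. top@(0, -1, 1) [-y clear] — {drawer_front, top}
3. divider@(0, -2, 1) [+x clear] — {divider, drawer_front, top}
4. cam@(0, 0, 0) [+x clear] — {cam, divider, drawer_front, top}
5. stretcher@(0, -2, 0) [-z clear] — {cam, divider, drawer_front, stretcher, top}
6. back_panel@(-1, -2, 0) [-z clear] — {back_panel, cam, divider, drawer_front, stretcher, top}
7. rail@(-1, -1, 0) [+z clear] — {back_panel, cam, divider, drawer_front, rail, stretcher, top}
8. side_panel@(1, 0, 0) [+x clear] — {back_panel, cam, divider, drawer_front, rail, side_panel, stretcher, top}
9. foot@(1, 0, 1) [+x clear] — {back_panel, cam, divider, drawer_front, foot, rail, side_panel, stretcher, top}

Valid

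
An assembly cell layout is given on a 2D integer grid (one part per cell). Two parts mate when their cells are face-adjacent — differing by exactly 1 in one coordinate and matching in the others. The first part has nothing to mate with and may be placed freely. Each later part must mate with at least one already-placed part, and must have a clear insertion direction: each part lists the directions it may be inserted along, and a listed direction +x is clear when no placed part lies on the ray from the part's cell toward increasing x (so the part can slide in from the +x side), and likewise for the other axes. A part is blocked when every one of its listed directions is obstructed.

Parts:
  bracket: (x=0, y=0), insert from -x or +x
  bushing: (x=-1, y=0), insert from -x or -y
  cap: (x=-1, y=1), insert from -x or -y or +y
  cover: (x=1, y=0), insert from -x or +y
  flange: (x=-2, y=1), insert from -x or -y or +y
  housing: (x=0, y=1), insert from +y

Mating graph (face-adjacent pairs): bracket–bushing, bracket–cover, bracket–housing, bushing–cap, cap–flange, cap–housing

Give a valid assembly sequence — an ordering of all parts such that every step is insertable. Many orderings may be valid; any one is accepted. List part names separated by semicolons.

bushing; cap; flange; housing; bracket; cover

1. bushing@(-1, 0) [-x clear] — {bushing}
2. cap@(-1, 1) [-x clear] — {bushing, cap}
3. flange@(-2, 1) [-x clear] — {bushing, cap, flange}
4. housing@(0, 1) [+y clear] — {bushing, cap, flange, housing}
5. bracket@(0, 0) [+x clear] — {bracket, bushing, cap, flange, housing}
6. cover@(1, 0) [+y clear] — {bracket, bushing, cap, cover, flange, housing}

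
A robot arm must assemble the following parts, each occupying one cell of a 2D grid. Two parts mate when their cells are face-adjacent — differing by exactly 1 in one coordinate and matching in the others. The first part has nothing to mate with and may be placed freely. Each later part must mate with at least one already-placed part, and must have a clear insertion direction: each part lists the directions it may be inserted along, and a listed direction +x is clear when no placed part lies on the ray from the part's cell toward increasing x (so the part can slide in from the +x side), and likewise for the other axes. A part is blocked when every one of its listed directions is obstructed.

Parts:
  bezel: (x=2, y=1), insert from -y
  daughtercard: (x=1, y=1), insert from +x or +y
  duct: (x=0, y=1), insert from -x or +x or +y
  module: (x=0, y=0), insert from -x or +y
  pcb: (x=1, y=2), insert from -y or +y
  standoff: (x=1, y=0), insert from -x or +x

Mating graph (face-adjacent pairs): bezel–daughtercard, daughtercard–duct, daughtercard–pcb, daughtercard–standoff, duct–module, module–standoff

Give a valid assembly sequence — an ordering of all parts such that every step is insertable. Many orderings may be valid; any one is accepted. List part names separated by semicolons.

module; duct; daughtercard; pcb; bezel; standoff

1. module@(0, 0) [-x clear] — {module}
2. duct@(0, 1) [-x clear] — {duct, module}
3. daughtercard@(1, 1) [+x clear] — {daughtercard, duct, module}
4. pcb@(1, 2) [+y clear] — {daughtercard, duct, module, pcb}
5. bezel@(2, 1) [-y clear] — {bezel, daughtercard, duct, module, pcb}
6. standoff@(1, 0) [+x clear] — {bezel, daughtercard, duct, module, pcb, standoff}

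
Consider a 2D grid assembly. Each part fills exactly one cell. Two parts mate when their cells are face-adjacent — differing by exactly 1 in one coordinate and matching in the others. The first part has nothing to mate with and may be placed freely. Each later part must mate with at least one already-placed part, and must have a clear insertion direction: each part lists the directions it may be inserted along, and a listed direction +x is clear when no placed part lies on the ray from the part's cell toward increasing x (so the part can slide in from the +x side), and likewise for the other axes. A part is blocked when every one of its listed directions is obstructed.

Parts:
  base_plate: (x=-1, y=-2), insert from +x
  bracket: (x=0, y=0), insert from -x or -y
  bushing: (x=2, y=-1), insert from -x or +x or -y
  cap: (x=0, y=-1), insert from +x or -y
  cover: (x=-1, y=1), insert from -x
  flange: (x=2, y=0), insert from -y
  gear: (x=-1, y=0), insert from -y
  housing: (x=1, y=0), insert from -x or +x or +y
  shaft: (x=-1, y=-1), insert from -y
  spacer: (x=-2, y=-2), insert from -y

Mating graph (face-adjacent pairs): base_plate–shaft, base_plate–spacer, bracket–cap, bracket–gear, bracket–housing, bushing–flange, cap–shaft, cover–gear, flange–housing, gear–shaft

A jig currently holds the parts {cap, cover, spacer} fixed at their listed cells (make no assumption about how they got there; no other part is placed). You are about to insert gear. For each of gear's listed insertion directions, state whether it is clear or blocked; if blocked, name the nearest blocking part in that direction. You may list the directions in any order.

-y: clear

-y: ray from gear(-1, 0) has no placed part ⇒ clear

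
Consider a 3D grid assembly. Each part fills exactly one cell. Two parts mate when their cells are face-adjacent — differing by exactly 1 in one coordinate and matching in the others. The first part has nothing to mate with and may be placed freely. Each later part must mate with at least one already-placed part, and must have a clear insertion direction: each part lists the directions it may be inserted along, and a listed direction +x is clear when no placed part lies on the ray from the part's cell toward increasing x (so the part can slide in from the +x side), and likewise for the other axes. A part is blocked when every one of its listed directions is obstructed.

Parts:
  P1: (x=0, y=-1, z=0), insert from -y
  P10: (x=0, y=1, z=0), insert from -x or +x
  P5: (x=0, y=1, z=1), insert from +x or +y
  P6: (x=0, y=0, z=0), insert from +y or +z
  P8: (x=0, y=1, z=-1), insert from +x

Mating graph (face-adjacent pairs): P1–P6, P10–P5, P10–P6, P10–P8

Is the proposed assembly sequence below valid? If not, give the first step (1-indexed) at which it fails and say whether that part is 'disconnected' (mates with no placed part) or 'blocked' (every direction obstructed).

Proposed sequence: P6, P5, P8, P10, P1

Invalid at step 2 (disconnected)

1. P6@(0, 0, 0) [+y clear] — {P6}
2. P5@(0, 1, 1) — no placed neighbour ⇒ disconnected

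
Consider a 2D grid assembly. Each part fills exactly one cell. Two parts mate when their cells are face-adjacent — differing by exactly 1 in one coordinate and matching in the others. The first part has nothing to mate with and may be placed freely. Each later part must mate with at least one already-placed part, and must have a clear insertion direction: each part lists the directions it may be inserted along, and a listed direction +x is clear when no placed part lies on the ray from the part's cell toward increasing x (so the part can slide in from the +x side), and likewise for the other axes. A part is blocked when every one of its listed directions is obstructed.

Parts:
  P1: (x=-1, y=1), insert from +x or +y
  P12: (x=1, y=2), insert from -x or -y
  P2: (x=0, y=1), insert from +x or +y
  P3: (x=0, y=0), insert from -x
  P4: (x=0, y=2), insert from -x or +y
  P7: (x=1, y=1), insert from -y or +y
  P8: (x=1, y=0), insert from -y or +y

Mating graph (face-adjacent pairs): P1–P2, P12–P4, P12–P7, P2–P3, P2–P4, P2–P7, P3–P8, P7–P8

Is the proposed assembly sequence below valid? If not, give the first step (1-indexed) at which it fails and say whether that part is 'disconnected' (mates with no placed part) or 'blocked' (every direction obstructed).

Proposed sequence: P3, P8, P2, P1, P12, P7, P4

Invalid at step 5 (disconnected)

1. P3@(0, 0) [-x clear] — {P3}
2. P8@(1, 0) [-y clear] — {P3, P8}
3. P2@(0, 1) [+x clear] — {P2, P3, P8}
4. P1@(-1, 1) [+y clear] — {P1, P2, P3, P8}
5. P12@(1, 2) — no placed neighbour ⇒ disconnected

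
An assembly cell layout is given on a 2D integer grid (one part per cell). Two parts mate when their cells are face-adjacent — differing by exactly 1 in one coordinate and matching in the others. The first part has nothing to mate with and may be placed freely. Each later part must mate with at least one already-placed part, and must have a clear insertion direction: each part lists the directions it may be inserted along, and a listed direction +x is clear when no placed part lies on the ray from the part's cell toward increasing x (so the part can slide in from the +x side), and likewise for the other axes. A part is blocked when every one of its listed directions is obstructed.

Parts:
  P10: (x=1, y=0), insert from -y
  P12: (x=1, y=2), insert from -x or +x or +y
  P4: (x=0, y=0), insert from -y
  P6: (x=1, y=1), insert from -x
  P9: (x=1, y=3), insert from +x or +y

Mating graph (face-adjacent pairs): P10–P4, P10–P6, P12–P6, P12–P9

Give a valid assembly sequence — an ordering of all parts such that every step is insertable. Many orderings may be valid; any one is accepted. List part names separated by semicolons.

P6; P12; P10; P9; P4

1. P6@(1, 1) [-x clear] — {P6}
2. P12@(1, 2) [-x clear] — {P12, P6}
3. P10@(1, 0) [-y clear] — {P10, P12, P6}
4. P9@(1, 3) [+x clear] — {P10, P12, P6, P9}
5. P4@(0, 0) [-y clear] — {P10, P12, P4, P6, P9}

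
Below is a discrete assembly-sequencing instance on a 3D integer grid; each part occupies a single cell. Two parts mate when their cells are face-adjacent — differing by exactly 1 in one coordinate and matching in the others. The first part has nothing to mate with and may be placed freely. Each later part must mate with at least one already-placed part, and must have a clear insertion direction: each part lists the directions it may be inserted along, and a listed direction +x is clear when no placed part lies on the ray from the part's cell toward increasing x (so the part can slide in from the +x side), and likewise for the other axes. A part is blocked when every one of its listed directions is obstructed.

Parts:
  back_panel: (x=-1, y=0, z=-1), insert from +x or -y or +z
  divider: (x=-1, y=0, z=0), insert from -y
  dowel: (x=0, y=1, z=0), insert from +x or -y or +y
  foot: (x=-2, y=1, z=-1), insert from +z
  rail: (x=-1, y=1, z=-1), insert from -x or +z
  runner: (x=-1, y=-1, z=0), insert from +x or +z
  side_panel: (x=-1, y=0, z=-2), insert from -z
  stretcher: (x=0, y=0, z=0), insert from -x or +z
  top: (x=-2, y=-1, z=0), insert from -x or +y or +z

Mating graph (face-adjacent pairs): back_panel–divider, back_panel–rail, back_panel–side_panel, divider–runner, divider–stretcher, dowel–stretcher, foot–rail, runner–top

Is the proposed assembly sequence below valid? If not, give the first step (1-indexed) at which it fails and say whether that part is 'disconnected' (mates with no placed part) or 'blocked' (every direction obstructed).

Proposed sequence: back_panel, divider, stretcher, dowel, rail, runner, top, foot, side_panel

1. back_panel@(-1, 0, -1) [+x clear] — {back_panel}
2. divider@(-1, 0, 0) [-y clear] — {back_panel, divider}
3. stretcher@(0, 0, 0) [+z clear] — {back_panel, divider, stretcher}
4. dowel@(0, 1, 0) [+x clear] — {back_panel, divider, dowel, stretcher}
5. rail@(-1, 1, -1) [-x clear] — {back_panel, divider, dowel, rail, stretcher}
6. runner@(-1, -1, 0) [+x clear] — {back_panel, divider, dowel, rail, runner, stretcher}
7. top@(-2, -1, 0) [-x clear] — {back_panel, divider, dowel, rail, runner, stretcher, top}
8. foot@(-2, 1, -1) [+z clear] — {back_panel, divider, dowel, foot, rail, runner, stretcher, top}
9. side_panel@(-1, 0, -2) [-z clear] — {back_panel, divider, dowel, foot, rail, runner, side_panel, stretcher, top}

Valid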